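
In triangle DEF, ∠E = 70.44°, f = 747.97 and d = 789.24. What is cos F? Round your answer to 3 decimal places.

cos F ≈ 0.607

By the law of cosines, e² = f² + d² − 2·f·d·cos E = 7.8708e+05, so e ≈ 887.18.
Law of cosines again: cos F = (d² + e² − f²)/(2·d·e) ≈ 0.60735, so ∠F ≈ 52.60°.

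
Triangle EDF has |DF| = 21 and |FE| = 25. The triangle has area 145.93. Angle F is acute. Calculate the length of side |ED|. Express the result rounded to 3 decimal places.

From area = ½·|DF|·|FE|·sin F, we get sin F = 2·area/(|DF|·|FE|) ≈ 0.55592.
Taking the acute solution, ∠F ≈ 33.77°.
Law of cosines then gives |ED| ≈ 13.9.

13.900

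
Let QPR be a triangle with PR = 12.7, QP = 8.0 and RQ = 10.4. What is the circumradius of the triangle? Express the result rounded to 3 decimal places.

By the law of cosines, cos Q = (RQ² + QP² − PR²) / (2·RQ·QP) ≈ 0.06532, so ∠Q ≈ 86.25°.
Circumradius = PR/(2 sin Q) ≈ 6.3636.

6.364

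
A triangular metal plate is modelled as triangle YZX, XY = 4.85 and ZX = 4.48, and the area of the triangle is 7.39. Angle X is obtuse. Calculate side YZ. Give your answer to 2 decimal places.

8.69

From area = ½·ZX·XY·sin X, we get sin X = 2·area/(ZX·XY) ≈ 0.68023.
Taking the obtuse solution, ∠X ≈ 2.3935 rad.
Law of cosines then gives YZ ≈ 8.686.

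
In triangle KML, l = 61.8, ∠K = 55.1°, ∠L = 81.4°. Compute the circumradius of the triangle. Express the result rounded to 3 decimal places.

The third angle is ∠M = 180° − ∠L − ∠K = 43.50°.
Law of sines: k = l·sin K/sin L ≈ 51.262.
Law of sines: m = l·sin M/sin L ≈ 43.024.
Circumradius = l/(2 sin L) ≈ 31.251.

R ≈ 31.251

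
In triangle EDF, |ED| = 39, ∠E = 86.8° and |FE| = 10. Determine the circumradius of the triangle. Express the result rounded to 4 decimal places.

By the law of cosines, |DF|² = |FE|² + |ED|² − 2·|FE|·|ED|·cos E = 1577.5, so |DF| ≈ 39.717.
Area = ½·|FE|·|ED|·sin E ≈ 194.7.
Circumradius = |DF|/(2 sin E) ≈ 19.89.

19.8896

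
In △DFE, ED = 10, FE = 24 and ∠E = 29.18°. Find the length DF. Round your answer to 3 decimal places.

16.029

By the law of cosines, DF² = FE² + ED² − 2·FE·ED·cos E = 256.92, so DF ≈ 16.029.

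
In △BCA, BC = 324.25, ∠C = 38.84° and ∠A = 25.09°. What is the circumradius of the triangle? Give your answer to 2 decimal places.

The third angle is ∠B = 180° − ∠C − ∠A = 116.07°.
Law of sines: CA = BC·sin B/sin A ≈ 686.87.
Law of sines: AB = BC·sin C/sin A ≈ 479.56.
Circumradius = BC/(2 sin A) ≈ 382.33.

R ≈ 382.33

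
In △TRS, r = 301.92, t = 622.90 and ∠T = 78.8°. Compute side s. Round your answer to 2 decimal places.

606.63

Law of sines: sin R = r·sin T/t ≈ 0.47547.
Since t ≥ r, only the acute value applies: ∠R ≈ 28.39°.
Then ∠S = 180° − ∠T − ∠R ≈ 72.81°.
Law of sines gives s = t·sin S/sin T ≈ 606.63.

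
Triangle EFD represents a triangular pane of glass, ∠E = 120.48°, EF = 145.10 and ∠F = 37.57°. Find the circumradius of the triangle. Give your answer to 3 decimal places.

R ≈ 194.089

The third angle is ∠D = 180° − ∠E − ∠F = 21.95°.
Law of sines: FD = EF·sin E/sin D ≈ 334.53.
Law of sines: DE = EF·sin F/sin D ≈ 236.68.
Circumradius = EF/(2 sin D) ≈ 194.09.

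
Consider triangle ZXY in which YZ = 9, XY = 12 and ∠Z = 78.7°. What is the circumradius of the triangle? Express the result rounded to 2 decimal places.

6.12

Law of sines: sin X = YZ·sin Z/XY ≈ 0.73546.
Since XY ≥ YZ, only the acute value applies: ∠X ≈ 47.35°.
Then ∠Y = 180° − ∠Z − ∠X ≈ 53.95°.
Law of sines gives ZX = XY·sin Y/sin Z ≈ 9.8943.
Circumradius = XY/(2 sin Z) ≈ 6.1186.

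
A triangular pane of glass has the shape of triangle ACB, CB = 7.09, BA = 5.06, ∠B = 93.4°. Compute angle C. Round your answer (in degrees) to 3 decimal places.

34.352

By the law of cosines, AC² = CB² + BA² − 2·CB·BA·cos B = 80.127, so AC ≈ 8.9514.
Law of cosines again: cos C = (AC² + CB² − BA²)/(2·AC·CB) ≈ 0.82558, so ∠C ≈ 34.35°.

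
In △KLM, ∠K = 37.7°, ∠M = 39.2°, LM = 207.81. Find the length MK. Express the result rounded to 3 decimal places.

The third angle is ∠L = 180° − ∠M − ∠K = 103.10°.
Law of sines: MK = LM·sin L/sin K ≈ 330.98.

330.978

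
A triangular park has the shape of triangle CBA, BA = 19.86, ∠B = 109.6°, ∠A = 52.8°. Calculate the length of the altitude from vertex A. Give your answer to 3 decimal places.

The third angle is ∠C = 180° − ∠B − ∠A = 17.60°.
Law of sines: AC = BA·sin B/sin C ≈ 61.875.
Law of sines: CB = BA·sin A/sin C ≈ 52.317.
Area = ½·BA·AC·sin A ≈ 489.41.
The altitude from A has length 2·area/CB ≈ 18.709.

18.709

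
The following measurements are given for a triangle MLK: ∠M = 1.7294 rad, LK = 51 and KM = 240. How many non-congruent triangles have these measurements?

0

KM·sin M = 240·sin(1.7294 rad) ≈ 237.
Since ∠M is not acute, a triangle exists only if LK > KM; here LK ≤ KM, so there is no triangle.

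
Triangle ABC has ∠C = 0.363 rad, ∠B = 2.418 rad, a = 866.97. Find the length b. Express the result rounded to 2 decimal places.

1626.86

The third angle is ∠A = π − ∠B − ∠C = 0.361 rad.
Law of sines: b = a·sin B/sin A ≈ 1626.9.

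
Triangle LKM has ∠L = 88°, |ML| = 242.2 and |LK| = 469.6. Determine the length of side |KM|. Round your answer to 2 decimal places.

By the law of cosines, |KM|² = |ML|² + |LK|² − 2·|ML|·|LK|·cos L = 2.7125e+05, so |KM| ≈ 520.81.

520.81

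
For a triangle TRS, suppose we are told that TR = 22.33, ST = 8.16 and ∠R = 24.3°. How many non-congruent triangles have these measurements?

0

TR·sin R = 22.33·sin(24.3°) ≈ 9.189.
Since ST = 8.16 < 9.189 = TR sin R, no triangle exists.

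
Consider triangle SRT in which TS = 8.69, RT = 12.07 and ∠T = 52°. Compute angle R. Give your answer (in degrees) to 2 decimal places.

By the law of cosines, SR² = RT² + TS² − 2·RT·TS·cos T = 92.05, so SR ≈ 9.5942.
Law of cosines again: cos R = (SR² + RT² − TS²)/(2·SR·RT) ≈ 0.70041, so ∠R ≈ 45.54°.

45.54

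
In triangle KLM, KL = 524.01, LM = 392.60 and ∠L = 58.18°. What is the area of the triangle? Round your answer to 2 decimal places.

87403.72

Area = ½·KL·LM·sin L ≈ 87404.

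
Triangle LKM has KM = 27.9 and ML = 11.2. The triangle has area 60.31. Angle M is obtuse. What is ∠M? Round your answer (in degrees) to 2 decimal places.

157.29

From area = ½·KM·ML·sin M, we get sin M = 2·area/(KM·ML) ≈ 0.38601.
Taking the obtuse solution, ∠M ≈ 157.29°.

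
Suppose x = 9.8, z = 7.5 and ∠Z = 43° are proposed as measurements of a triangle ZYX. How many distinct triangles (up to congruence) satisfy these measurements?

2

x·sin Z = 9.8·sin(43°) ≈ 6.684.
Since x sin Z < z < x (6.684 < 7.5 < 9.8), two triangles exist.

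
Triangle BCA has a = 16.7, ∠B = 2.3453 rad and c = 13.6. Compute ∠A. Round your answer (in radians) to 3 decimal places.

∠A ≈ 0.441 rad

By the law of cosines, b² = c² + a² − 2·c·a·cos B = 781.53, so b ≈ 27.956.
Law of cosines again: cos A = (b² + c² − a²)/(2·b·c) ≈ 0.90426, so ∠A ≈ 0.4412 rad.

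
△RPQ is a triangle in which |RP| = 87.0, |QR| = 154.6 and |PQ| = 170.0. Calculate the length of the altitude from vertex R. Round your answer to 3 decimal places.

h_R ≈ 78.757

Semiperimeter s = (170 + 154.6 + 87)/2 = 205.8.
Heron's formula: area = √(205.8·35.8·51.2·118.8) ≈ 6694.3.
The altitude from R has length 2·area/|PQ| ≈ 78.757.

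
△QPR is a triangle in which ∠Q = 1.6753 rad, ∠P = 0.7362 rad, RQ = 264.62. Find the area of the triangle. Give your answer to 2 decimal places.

The third angle is ∠R = π − ∠Q − ∠P = 0.7301 rad.
Law of sines: PR = RQ·sin Q/sin P ≈ 391.94.
Law of sines: QP = RQ·sin R/sin P ≈ 262.83.
Area = ½·RQ·PR·sin R ≈ 34586.

34585.53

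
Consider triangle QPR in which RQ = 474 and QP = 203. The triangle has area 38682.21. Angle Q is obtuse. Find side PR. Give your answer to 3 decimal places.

From area = ½·RQ·QP·sin Q, we get sin Q = 2·area/(RQ·QP) ≈ 0.80402.
Taking the obtuse solution, ∠Q ≈ 126.48°.
Law of cosines then gives PR ≈ 616.69.

616.695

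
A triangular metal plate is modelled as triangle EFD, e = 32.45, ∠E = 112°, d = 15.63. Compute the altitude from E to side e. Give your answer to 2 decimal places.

h_E ≈ 10.35

Law of sines: sin D = d·sin E/e ≈ 0.44659.
Since e ≥ d, only the acute value applies: ∠D ≈ 26.53°.
Then ∠F = 180° − ∠E − ∠D ≈ 41.47°.
Law of sines gives f = e·sin F/sin E ≈ 23.179.
Area = ½·e·d·sin F ≈ 167.95.
The altitude from E has length 2·area/e ≈ 10.352.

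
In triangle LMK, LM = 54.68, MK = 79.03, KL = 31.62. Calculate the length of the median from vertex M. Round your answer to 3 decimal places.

Median from M: ½√(2·LM² + 2·MK² − KL²) ≈ 66.09.

m_M ≈ 66.090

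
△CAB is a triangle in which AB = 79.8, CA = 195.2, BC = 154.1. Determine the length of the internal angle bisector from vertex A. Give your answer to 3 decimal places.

By the law of cosines, cos A = (CA² + AB² − BC²) / (2·CA·AB) ≈ 0.66522, so ∠A ≈ 48.30°.
The bisector from A has length 2·CA·AB·cos(∠A/2)/(CA+AB) ≈ 103.37.

103.372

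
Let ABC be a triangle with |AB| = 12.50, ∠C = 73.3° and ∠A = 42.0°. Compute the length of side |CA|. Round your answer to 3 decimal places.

11.799

The third angle is ∠B = 180° − ∠C − ∠A = 64.70°.
Law of sines: |CA| = |AB|·sin B/sin C ≈ 11.799.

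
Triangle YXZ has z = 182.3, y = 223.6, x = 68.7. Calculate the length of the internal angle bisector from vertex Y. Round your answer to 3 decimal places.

50.844

By the law of cosines, cos Y = (x² + z² − y²) / (2·x·z) ≈ -0.48084, so ∠Y ≈ 2.0724 rad.
The bisector from Y has length 2·x·z·cos(∠Y/2)/(x+z) ≈ 50.844.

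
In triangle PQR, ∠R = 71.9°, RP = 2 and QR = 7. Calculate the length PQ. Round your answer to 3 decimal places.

By the law of cosines, PQ² = QR² + RP² − 2·QR·RP·cos R = 44.301, so PQ ≈ 6.6559.

6.656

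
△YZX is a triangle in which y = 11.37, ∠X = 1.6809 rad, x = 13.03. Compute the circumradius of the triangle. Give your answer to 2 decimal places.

Law of sines: sin Y = y·sin X/x ≈ 0.86732.
Since x ≥ y, only the acute value applies: ∠Y ≈ 1.0498 rad.
Then ∠Z = π − ∠X − ∠Y ≈ 0.4109 rad.
Law of sines gives z = x·sin Z/sin X ≈ 5.2364.
Circumradius = x/(2 sin X) ≈ 6.5547.

6.55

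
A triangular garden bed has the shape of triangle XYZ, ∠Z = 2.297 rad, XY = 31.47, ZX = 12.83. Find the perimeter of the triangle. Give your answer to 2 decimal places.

65.75

Law of sines: sin Y = ZX·sin Z/XY ≈ 0.30483.
Since XY ≥ ZX, only the acute value applies: ∠Y ≈ 0.310 rad.
Then ∠X = π − ∠Z − ∠Y ≈ 0.535 rad.
Law of sines gives YZ = XY·sin X/sin Z ≈ 21.453.
Semiperimeter s = (21.453+12.83+31.47)/2 = 32.876.
Perimeter = 21.453 + 12.83 + 31.47 = 65.753.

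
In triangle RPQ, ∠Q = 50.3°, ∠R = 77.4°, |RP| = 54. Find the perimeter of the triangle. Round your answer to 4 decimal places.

The third angle is ∠P = 180° − ∠Q − ∠R = 52.30°.
Law of sines: |PQ| = |RP|·sin R/sin Q ≈ 68.494.
Law of sines: |QR| = |RP|·sin P/sin Q ≈ 55.532.
Semiperimeter s = (68.494+55.532+54)/2 = 89.013.
Perimeter = 68.494 + 55.532 + 54 = 178.03.

perimeter ≈ 178.0260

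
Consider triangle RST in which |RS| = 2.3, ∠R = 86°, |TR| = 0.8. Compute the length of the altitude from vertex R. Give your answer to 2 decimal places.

By the law of cosines, |ST|² = |TR|² + |RS|² − 2·|TR|·|RS|·cos R = 5.6733, so |ST| ≈ 2.3819.
Area = ½·|TR|·|RS|·sin R ≈ 0.91776.
The altitude from R has length 2·area/|ST| ≈ 0.77062.

0.77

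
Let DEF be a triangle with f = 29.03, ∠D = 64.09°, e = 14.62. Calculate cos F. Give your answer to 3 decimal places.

By the law of cosines, d² = e² + f² − 2·e·f·cos D = 685.58, so d ≈ 26.184.
Law of cosines again: cos F = (d² + e² − f²)/(2·d·e) ≈ 0.07390, so ∠F ≈ 85.76°.

cos F ≈ 0.074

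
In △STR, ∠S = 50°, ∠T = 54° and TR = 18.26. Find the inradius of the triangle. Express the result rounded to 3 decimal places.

r ≈ 5.631

The third angle is ∠R = 180° − ∠S − ∠T = 76.00°.
Law of sines: RS = TR·sin T/sin S ≈ 19.284.
Law of sines: ST = TR·sin R/sin S ≈ 23.129.
Area = ½·TR·RS·sin R ≈ 170.84.
Semiperimeter s = (18.26+19.284+23.129)/2 = 30.337.
Inradius = area/s = 170.84/30.337 ≈ 5.6314.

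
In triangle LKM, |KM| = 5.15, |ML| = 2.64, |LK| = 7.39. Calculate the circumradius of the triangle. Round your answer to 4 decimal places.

By the law of cosines, cos L = (|ML|² + |LK|² − |KM|²) / (2·|ML|·|LK|) ≈ 0.89851, so ∠L ≈ 26.04°.
Circumradius = |KM|/(2 sin L) ≈ 5.8663.

R ≈ 5.8663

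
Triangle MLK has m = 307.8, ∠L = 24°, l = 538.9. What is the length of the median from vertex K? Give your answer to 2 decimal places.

m_K ≈ 174.45

Law of sines: sin M = m·sin L/l ≈ 0.23231.
Since l ≥ m, only the acute value applies: ∠M ≈ 13.43°.
Then ∠K = 180° − ∠L − ∠M ≈ 142.57°.
Law of sines gives k = l·sin K/sin L ≈ 805.35.
Median from K: ½√(2·m² + 2·l² − k²) ≈ 174.45.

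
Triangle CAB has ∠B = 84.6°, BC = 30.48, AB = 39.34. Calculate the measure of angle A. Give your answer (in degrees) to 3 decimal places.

∠A ≈ 39.761°

By the law of cosines, CA² = AB² + BC² − 2·AB·BC·cos B = 2251, so CA ≈ 47.444.
Law of cosines again: cos A = (CA² + AB² − BC²)/(2·CA·AB) ≈ 0.76872, so ∠A ≈ 39.76°.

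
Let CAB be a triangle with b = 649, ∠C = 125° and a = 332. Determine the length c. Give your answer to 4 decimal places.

By the law of cosines, c² = a² + b² − 2·a·b·cos C = 7.786e+05, so c ≈ 882.38.

882.3830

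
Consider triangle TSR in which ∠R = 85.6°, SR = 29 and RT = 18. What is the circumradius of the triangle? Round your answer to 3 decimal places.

16.518

By the law of cosines, TS² = SR² + RT² − 2·SR·RT·cos R = 1084.9, so TS ≈ 32.938.
Area = ½·SR·RT·sin R ≈ 260.23.
Circumradius = TS/(2 sin R) ≈ 16.518.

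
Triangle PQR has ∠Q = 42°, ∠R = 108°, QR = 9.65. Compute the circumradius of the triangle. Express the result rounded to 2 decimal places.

9.65

The third angle is ∠P = 180° − ∠Q − ∠R = 30.00°.
Law of sines: RP = QR·sin Q/sin P ≈ 12.914.
Law of sines: PQ = QR·sin R/sin P ≈ 18.355.
Circumradius = QR/(2 sin P) ≈ 9.65.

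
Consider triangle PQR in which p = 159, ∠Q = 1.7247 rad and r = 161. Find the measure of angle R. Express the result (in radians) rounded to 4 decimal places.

∠R ≈ 0.7138 rad

By the law of cosines, q² = r² + p² − 2·r·p·cos Q = 59050, so q ≈ 243.
Law of cosines again: cos R = (p² + q² − r²)/(2·p·q) ≈ 0.75588, so ∠R ≈ 0.7138 rad.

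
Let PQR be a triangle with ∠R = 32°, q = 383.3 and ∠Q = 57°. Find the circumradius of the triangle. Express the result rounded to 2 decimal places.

The third angle is ∠P = 180° − ∠Q − ∠R = 91.00°.
Law of sines: p = q·sin P/sin Q ≈ 456.96.
Law of sines: r = q·sin R/sin Q ≈ 242.19.
Circumradius = q/(2 sin Q) ≈ 228.52.

228.52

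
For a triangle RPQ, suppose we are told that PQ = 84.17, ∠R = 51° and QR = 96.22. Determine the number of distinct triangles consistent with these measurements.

2

QR·sin R = 96.22·sin(51°) ≈ 74.78.
Since QR sin R < PQ < QR (74.78 < 84.17 < 96.22), two triangles exist.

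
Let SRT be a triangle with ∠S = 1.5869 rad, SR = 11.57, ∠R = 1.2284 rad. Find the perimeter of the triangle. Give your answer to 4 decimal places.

The third angle is ∠T = π − ∠S − ∠R = 0.3263 rad.
Law of sines: RT = SR·sin S/sin T ≈ 36.091.
Law of sines: TS = SR·sin R/sin T ≈ 34.001.
Semiperimeter s = (36.091+34.001+11.57)/2 = 40.831.
Perimeter = 36.091 + 34.001 + 11.57 = 81.662.

perimeter ≈ 81.6622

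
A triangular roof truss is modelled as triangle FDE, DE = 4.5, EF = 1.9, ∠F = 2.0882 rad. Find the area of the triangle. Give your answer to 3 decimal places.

Law of sines: sin D = EF·sin F/DE ≈ 0.36696.
Since DE ≥ EF, only the acute value applies: ∠D ≈ 0.3757 rad.
Then ∠E = π − ∠F − ∠D ≈ 0.6777 rad.
Law of sines gives FD = DE·sin E/sin F ≈ 3.2463.
Area = ½·DE·EF·sin E ≈ 2.6803.

area ≈ 2.680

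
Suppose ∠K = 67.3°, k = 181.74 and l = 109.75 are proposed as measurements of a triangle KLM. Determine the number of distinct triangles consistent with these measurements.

1

l·sin K = 109.75·sin(67.3°) ≈ 101.2.
Since k ≥ l, exactly one triangle exists.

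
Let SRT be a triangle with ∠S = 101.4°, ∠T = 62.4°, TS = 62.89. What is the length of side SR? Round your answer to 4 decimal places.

199.7675

The third angle is ∠R = 180° − ∠T − ∠S = 16.20°.
Law of sines: SR = TS·sin T/sin R ≈ 199.77.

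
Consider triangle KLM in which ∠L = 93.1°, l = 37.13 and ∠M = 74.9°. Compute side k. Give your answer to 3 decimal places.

7.731

The third angle is ∠K = 180° − ∠L − ∠M = 12.00°.
Law of sines: k = l·sin K/sin L ≈ 7.7311.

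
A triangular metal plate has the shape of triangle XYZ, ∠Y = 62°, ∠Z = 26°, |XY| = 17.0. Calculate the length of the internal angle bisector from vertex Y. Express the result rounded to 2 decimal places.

The third angle is ∠X = 180° − ∠Y − ∠Z = 92.00°.
Law of sines: |YZ| = |XY|·sin X/sin Z ≈ 38.756.
Law of sines: |ZX| = |XY|·sin Y/sin Z ≈ 34.241.
The bisector from Y has length 2·|XY|·|YZ|·cos(∠Y/2)/(|XY|+|YZ|) ≈ 20.258.

t_Y ≈ 20.26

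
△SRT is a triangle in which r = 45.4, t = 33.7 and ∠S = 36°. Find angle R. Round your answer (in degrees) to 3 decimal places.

By the law of cosines, s² = r² + t² − 2·r·t·cos S = 721.29, so s ≈ 26.857.
Law of cosines again: cos R = (t² + s² − r²)/(2·t·s) ≈ -0.11280, so ∠R ≈ 96.48°.

∠R ≈ 96.477°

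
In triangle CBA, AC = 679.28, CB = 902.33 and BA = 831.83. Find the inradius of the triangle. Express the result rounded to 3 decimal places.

Semiperimeter s = (831.83 + 679.28 + 902.33)/2 = 1206.7.
Heron's formula: area = √(1206.7·374.89·527.44·304.39) ≈ 2.695e+05.
Inradius = area/s = 2.695e+05/1206.7 ≈ 223.33.

r ≈ 223.332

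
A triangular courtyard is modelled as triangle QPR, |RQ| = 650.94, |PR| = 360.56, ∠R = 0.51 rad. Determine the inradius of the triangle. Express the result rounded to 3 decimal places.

By the law of cosines, |QP|² = |PR|² + |RQ|² − 2·|PR|·|RQ|·cos R = 1.4406e+05, so |QP| ≈ 379.55.
Area = ½·|PR|·|RQ|·sin R ≈ 57288.
Semiperimeter s = (360.56+650.94+379.55)/2 = 695.52.
Inradius = area/s = 57288/695.52 ≈ 82.367.

r ≈ 82.367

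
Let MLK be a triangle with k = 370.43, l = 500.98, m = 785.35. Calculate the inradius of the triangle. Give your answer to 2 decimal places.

r ≈ 88.25

Semiperimeter s = (785.35 + 500.98 + 370.43)/2 = 828.38.
Heron's formula: area = √(828.38·43.03·327.4·457.95) ≈ 73105.
Inradius = area/s = 73105/828.38 ≈ 88.251.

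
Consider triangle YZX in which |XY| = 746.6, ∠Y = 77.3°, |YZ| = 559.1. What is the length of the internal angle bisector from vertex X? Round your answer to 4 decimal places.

By the law of cosines, |ZX|² = |XY|² + |YZ|² − 2·|XY|·|YZ|·cos Y = 6.8647e+05, so |ZX| ≈ 828.53.
Law of cosines again: cos X = (|ZX|² + |XY|² − |YZ|²)/(2·|ZX|·|XY|) ≈ 0.75276, so ∠X ≈ 41.17°.
The bisector from X has length 2·|ZX|·|XY|·cos(∠X/2)/(|ZX|+|XY|) ≈ 735.29.

735.2861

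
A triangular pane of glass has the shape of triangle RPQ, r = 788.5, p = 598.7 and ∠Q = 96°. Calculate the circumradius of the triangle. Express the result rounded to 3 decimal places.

By the law of cosines, q² = r² + p² − 2·r·p·cos Q = 1.0789e+06, so q ≈ 1038.7.
Area = ½·r·p·sin Q ≈ 2.3474e+05.
Circumradius = q/(2 sin Q) ≈ 522.2.

522.203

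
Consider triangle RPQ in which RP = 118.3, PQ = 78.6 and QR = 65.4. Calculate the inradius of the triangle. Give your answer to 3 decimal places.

Semiperimeter s = (78.6 + 65.4 + 118.3)/2 = 131.15.
Heron's formula: area = √(131.15·52.55·65.75·12.85) ≈ 2413.1.
Inradius = area/s = 2413.1/131.15 ≈ 18.399.

r ≈ 18.399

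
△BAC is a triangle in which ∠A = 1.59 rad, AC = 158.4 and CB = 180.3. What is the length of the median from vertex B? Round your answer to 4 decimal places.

Law of sines: sin B = AC·sin A/CB ≈ 0.87837.
Since CB ≥ AC, only the acute value applies: ∠B ≈ 1.072 rad.
Then ∠C = π − ∠A − ∠B ≈ 0.479 rad.
Law of sines gives BA = CB·sin C/sin A ≈ 83.137.
Median from B: ½√(2·CB² + 2·BA² − AC²) ≈ 115.92.

115.9193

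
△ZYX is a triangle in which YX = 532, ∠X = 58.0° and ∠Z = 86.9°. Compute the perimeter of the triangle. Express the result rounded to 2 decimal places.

The third angle is ∠Y = 180° − ∠X − ∠Z = 35.10°.
Law of sines: XZ = YX·sin Y/sin Z ≈ 306.35.
Law of sines: ZY = YX·sin X/sin Z ≈ 451.82.
Semiperimeter s = (532+306.35+451.82)/2 = 645.09.
Perimeter = 532 + 306.35 + 451.82 = 1290.2.

1290.17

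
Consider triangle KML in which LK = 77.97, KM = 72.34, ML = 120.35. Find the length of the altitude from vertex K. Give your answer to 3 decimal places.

h_K ≈ 44.976

Semiperimeter s = (120.35 + 77.97 + 72.34)/2 = 135.33.
Heron's formula: area = √(135.33·14.98·57.36·62.99) ≈ 2706.4.
The altitude from K has length 2·area/ML ≈ 44.976.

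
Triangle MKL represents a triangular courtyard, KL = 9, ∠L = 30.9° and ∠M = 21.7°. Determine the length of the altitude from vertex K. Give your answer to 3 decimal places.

4.622

The third angle is ∠K = 180° − ∠L − ∠M = 127.40°.
Law of sines: LM = KL·sin K/sin M ≈ 19.337.
Law of sines: MK = KL·sin L/sin M ≈ 12.5.
Area = ½·KL·LM·sin L ≈ 44.686.
The altitude from K has length 2·area/LM ≈ 4.6219.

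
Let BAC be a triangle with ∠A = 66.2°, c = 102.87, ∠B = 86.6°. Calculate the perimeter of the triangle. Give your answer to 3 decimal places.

533.436

The third angle is ∠C = 180° − ∠B − ∠A = 27.20°.
Law of sines: b = c·sin B/sin C ≈ 224.65.
Law of sines: a = c·sin A/sin C ≈ 205.91.
Semiperimeter s = (224.65+205.91+102.87)/2 = 266.72.
Perimeter = 224.65 + 205.91 + 102.87 = 533.44.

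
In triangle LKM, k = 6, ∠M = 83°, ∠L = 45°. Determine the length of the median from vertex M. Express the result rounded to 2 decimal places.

The third angle is ∠K = 180° − ∠M − ∠L = 52.00°.
Law of sines: l = k·sin L/sin K ≈ 5.384.
Law of sines: m = k·sin M/sin K ≈ 7.5574.
Median from M: ½√(2·l² + 2·k² − m²) ≈ 4.2679.

4.27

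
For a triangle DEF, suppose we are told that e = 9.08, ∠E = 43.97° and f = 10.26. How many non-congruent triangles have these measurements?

f·sin E = 10.26·sin(43.97°) ≈ 7.123.
Since f sin E < e < f (7.123 < 9.08 < 10.26), two triangles exist.

2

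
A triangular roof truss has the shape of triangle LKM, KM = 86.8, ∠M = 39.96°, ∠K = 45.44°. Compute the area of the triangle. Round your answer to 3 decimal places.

The third angle is ∠L = 180° − ∠K − ∠M = 94.60°.
Law of sines: ML = KM·sin K/sin L ≈ 62.046.
Law of sines: LK = KM·sin M/sin L ≈ 55.928.
Area = ½·KM·ML·sin M ≈ 1729.5.

area ≈ 1729.463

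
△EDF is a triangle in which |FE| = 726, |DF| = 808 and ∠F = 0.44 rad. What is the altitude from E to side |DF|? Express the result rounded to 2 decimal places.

309.23

By the law of cosines, |ED|² = |DF|² + |FE|² − 2·|DF|·|FE|·cos F = 1.1847e+05, so |ED| ≈ 344.2.
Area = ½·|DF|·|FE|·sin F ≈ 1.2493e+05.
The altitude from E has length 2·area/|DF| ≈ 309.23.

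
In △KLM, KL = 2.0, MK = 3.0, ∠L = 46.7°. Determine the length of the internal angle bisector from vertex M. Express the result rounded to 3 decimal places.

3.317

Law of sines: sin M = KL·sin L/MK ≈ 0.48518.
Since MK ≥ KL, only the acute value applies: ∠M ≈ 29.02°.
Then ∠K = 180° − ∠L − ∠M ≈ 104.28°.
Law of sines gives LM = MK·sin K/sin L ≈ 3.9949.
The bisector from M has length 2·LM·MK·cos(∠M/2)/(LM+MK) ≈ 3.3174.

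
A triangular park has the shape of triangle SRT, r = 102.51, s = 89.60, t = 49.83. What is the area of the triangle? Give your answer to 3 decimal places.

Semiperimeter p = (89.6 + 102.51 + 49.83)/2 = 120.97.
Heron's formula: area = √(120.97·31.37·18.46·71.14) ≈ 2232.4.

area ≈ 2232.384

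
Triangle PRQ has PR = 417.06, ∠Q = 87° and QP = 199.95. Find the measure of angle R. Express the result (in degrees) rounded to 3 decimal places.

28.605

Law of sines: sin R = QP·sin Q/PR ≈ 0.47877.
Since PR ≥ QP, only the acute value applies: ∠R ≈ 28.61°.
Then ∠P = 180° − ∠Q − ∠R ≈ 64.39°.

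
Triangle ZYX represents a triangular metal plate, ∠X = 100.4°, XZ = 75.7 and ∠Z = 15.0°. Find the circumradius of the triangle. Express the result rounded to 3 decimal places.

R ≈ 41.900

The third angle is ∠Y = 180° − ∠X − ∠Z = 64.60°.
Law of sines: YX = XZ·sin Z/sin Y ≈ 21.689.
Law of sines: ZY = XZ·sin X/sin Y ≈ 82.424.
Circumradius = XZ/(2 sin Y) ≈ 41.9.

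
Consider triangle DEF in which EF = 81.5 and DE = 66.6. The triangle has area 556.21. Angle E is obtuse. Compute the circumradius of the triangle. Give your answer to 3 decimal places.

R ≈ 359.414

From area = ½·DE·EF·sin E, we get sin E = 2·area/(DE·EF) ≈ 0.20494.
Taking the obtuse solution, ∠E ≈ 168.17°.
Law of cosines then gives FD ≈ 147.32.
Circumradius = FD/(2 sin E) ≈ 359.41.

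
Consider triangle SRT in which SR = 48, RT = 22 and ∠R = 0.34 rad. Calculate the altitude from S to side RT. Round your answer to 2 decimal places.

h_S ≈ 16.01

By the law of cosines, TS² = SR² + RT² − 2·SR·RT·cos R = 796.9, so TS ≈ 28.229.
Area = ½·SR·RT·sin R ≈ 176.08.
The altitude from S has length 2·area/RT ≈ 16.007.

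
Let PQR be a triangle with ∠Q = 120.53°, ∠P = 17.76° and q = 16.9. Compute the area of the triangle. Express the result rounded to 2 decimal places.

33.65

The third angle is ∠R = 180° − ∠P − ∠Q = 41.71°.
Law of sines: p = q·sin P/sin Q ≈ 5.9847.
Law of sines: r = q·sin R/sin Q ≈ 13.054.
Area = ½·q·p·sin R ≈ 33.648.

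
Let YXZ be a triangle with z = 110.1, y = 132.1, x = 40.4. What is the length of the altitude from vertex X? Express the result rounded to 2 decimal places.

100.15

Semiperimeter s = (132.1 + 40.4 + 110.1)/2 = 141.3.
Heron's formula: area = √(141.3·9.2·100.9·31.2) ≈ 2023.
The altitude from X has length 2·area/x ≈ 100.15.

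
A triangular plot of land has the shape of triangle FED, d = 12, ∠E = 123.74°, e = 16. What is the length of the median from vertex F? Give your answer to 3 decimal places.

Law of sines: sin D = d·sin E/e ≈ 0.62367.
Since e ≥ d, only the acute value applies: ∠D ≈ 38.58°.
Then ∠F = 180° − ∠E − ∠D ≈ 17.68°.
Law of sines gives f = e·sin F/sin E ≈ 5.8418.
Median from F: ½√(2·e² + 2·d² − f²) ≈ 13.837.

m_F ≈ 13.837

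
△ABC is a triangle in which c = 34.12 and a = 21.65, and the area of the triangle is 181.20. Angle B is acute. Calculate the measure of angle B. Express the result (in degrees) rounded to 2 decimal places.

From area = ½·c·a·sin B, we get sin B = 2·area/(c·a) ≈ 0.49059.
Taking the acute solution, ∠B ≈ 29.38°.

∠B ≈ 29.38°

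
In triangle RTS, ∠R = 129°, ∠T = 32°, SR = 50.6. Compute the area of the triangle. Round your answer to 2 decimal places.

The third angle is ∠S = 180° − ∠R − ∠T = 19.00°.
Law of sines: TS = SR·sin R/sin T ≈ 74.207.
Law of sines: RT = SR·sin S/sin T ≈ 31.087.
Area = ½·SR·TS·sin S ≈ 611.23.

area ≈ 611.23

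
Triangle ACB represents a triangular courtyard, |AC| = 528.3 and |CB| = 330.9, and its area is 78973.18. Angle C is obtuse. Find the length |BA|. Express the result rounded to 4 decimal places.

From area = ½·|AC|·|CB|·sin C, we get sin C = 2·area/(|AC|·|CB|) ≈ 0.90351.
Taking the obtuse solution, ∠C ≈ 115.38°.
Law of cosines then gives |BA| ≈ 733.78.

733.7821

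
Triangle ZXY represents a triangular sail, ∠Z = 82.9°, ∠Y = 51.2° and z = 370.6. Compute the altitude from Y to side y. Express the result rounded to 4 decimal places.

266.1376

The third angle is ∠X = 180° − ∠Y − ∠Z = 45.90°.
Law of sines: x = z·sin X/sin Z ≈ 268.19.
Law of sines: y = z·sin Y/sin Z ≈ 291.05.
Area = ½·z·x·sin Y ≈ 38730.
The altitude from Y has length 2·area/y ≈ 266.14.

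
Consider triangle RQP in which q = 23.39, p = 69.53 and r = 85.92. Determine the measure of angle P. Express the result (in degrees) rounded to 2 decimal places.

∠P ≈ 39.65°

By the law of cosines, cos P = (r² + q² − p²) / (2·r·q) ≈ 0.77001, so ∠P ≈ 39.65°.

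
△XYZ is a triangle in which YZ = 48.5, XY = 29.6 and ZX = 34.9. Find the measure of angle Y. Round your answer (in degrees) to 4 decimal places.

By the law of cosines, cos Y = (XY² + YZ² − ZX²) / (2·XY·YZ) ≈ 0.70020, so ∠Y ≈ 45.56°.

∠Y ≈ 45.5573°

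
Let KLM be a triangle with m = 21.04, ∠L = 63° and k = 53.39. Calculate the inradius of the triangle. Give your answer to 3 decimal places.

By the law of cosines, l² = m² + k² − 2·m·k·cos L = 2273.2, so l ≈ 47.678.
Area = ½·m·k·sin L ≈ 500.45.
Semiperimeter s = (53.39+47.678+21.04)/2 = 61.054.
Inradius = area/s = 500.45/61.054 ≈ 8.1967.

r ≈ 8.197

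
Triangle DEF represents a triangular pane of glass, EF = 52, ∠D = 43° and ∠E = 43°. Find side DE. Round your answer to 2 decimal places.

76.06

The third angle is ∠F = 180° − ∠D − ∠E = 94.00°.
Law of sines: DE = EF·sin F/sin D ≈ 76.061.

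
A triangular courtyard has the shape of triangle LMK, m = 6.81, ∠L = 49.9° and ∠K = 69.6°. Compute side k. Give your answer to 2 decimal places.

7.33

The third angle is ∠M = 180° − ∠K − ∠L = 60.50°.
Law of sines: k = m·sin K/sin M ≈ 7.3337.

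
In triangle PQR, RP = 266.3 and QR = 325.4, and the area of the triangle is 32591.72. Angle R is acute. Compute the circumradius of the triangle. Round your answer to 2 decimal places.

166.32

From area = ½·QR·RP·sin R, we get sin R = 2·area/(QR·RP) ≈ 0.75223.
Taking the acute solution, ∠R ≈ 0.851 rad.
Law of cosines then gives PQ ≈ 250.21.
Circumradius = PQ/(2 sin R) ≈ 166.32.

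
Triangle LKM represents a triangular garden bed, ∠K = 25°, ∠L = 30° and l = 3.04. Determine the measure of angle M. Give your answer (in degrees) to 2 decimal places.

125.00

The third angle is ∠M = 180° − ∠L − ∠K = 125.00°.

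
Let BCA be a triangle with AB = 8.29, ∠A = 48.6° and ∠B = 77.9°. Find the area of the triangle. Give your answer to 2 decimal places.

The third angle is ∠C = 180° − ∠A − ∠B = 53.50°.
Law of sines: CA = AB·sin B/sin C ≈ 10.084.
Law of sines: BC = AB·sin A/sin C ≈ 7.7357.
Area = ½·AB·CA·sin A ≈ 31.352.

area ≈ 31.35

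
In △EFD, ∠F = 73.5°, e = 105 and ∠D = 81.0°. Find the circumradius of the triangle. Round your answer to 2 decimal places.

R ≈ 121.95

The third angle is ∠E = 180° − ∠F − ∠D = 25.50°.
Law of sines: f = e·sin F/sin E ≈ 233.85.
Law of sines: d = e·sin D/sin E ≈ 240.89.
Circumradius = e/(2 sin E) ≈ 121.95.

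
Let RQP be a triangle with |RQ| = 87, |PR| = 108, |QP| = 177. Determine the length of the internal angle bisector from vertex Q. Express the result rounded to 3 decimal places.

By the law of cosines, cos Q = (|RQ|² + |QP|² − |PR|²) / (2·|RQ|·|QP|) ≈ 0.88428, so ∠Q ≈ 0.486 rad.
The bisector from Q has length 2·|RQ|·|QP|·cos(∠Q/2)/(|RQ|+|QP|) ≈ 113.23.

t_Q ≈ 113.234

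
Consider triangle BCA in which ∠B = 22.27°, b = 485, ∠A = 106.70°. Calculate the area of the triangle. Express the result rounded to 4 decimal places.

The third angle is ∠C = 180° − ∠A − ∠B = 51.03°.
Law of sines: c = b·sin C/sin B ≈ 995.
Law of sines: a = b·sin A/sin B ≈ 1225.8.
Area = ½·b·c·sin A ≈ 2.3111e+05.

231109.8243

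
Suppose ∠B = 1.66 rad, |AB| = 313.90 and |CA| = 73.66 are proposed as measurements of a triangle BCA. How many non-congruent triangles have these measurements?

|AB|·sin B = 313.90·sin(1.66 rad) ≈ 312.7.
Since ∠B is not acute, a triangle exists only if |CA| > |AB|; here |CA| ≤ |AB|, so there is no triangle.

0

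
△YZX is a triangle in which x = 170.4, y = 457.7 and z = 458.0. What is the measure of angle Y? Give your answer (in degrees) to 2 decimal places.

By the law of cosines, cos Y = (z² + x² − y²) / (2·z·x) ≈ 0.18779, so ∠Y ≈ 79.18°.

∠Y ≈ 79.18°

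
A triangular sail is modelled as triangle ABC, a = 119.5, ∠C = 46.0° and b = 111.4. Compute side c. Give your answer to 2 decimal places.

90.53

By the law of cosines, c² = a² + b² − 2·a·b·cos C = 8195.2, so c ≈ 90.527.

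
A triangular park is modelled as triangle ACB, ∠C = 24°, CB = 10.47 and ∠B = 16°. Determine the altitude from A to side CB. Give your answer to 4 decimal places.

The third angle is ∠A = 180° − ∠C − ∠B = 140.00°.
Law of sines: BA = CB·sin C/sin A ≈ 6.6251.
Law of sines: AC = CB·sin B/sin A ≈ 4.4897.
Area = ½·CB·BA·sin B ≈ 9.5598.
The altitude from A has length 2·area/CB ≈ 1.8261.

h_A ≈ 1.8261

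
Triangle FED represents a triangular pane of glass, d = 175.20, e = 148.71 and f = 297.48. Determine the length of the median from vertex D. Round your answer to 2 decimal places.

m_D ≈ 218.24

Median from D: ½√(2·f² + 2·e² − d²) ≈ 218.24.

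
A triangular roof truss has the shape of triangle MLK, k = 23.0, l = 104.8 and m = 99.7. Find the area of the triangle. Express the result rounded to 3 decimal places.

Semiperimeter s = (99.7 + 104.8 + 23)/2 = 113.75.
Heron's formula: area = √(113.75·14.05·8.95·90.75) ≈ 1139.3.

1139.328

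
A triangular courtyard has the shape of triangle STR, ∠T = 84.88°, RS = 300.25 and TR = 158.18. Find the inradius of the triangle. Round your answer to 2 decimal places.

Law of sines: sin S = TR·sin T/RS ≈ 0.52473.
Since RS ≥ TR, only the acute value applies: ∠S ≈ 31.65°.
Then ∠R = 180° − ∠T − ∠S ≈ 63.47°.
Law of sines gives ST = RS·sin R/sin T ≈ 269.71.
Area = ½·RS·TR·sin R ≈ 21246.
Semiperimeter s = (158.18+300.25+269.71)/2 = 364.07.
Inradius = area/s = 21246/364.07 ≈ 58.358.

58.36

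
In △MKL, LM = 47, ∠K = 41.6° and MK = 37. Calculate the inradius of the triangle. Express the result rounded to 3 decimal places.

Law of sines: sin L = MK·sin K/LM ≈ 0.52267.
Since LM ≥ MK, only the acute value applies: ∠L ≈ 31.51°.
Then ∠M = 180° − ∠K − ∠L ≈ 106.89°.
Law of sines gives KL = LM·sin M/sin K ≈ 67.738.
Area = ½·LM·MK·sin M ≈ 832.
Semiperimeter s = (67.738+47+37)/2 = 75.869.
Inradius = area/s = 832/75.869 ≈ 10.966.

r ≈ 10.966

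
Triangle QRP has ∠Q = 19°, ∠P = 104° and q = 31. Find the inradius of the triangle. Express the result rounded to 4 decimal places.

The third angle is ∠R = 180° − ∠P − ∠Q = 57.00°.
Law of sines: r = q·sin R/sin Q ≈ 79.857.
Law of sines: p = q·sin P/sin Q ≈ 92.39.
Area = ½·q·r·sin P ≈ 1201.
Semiperimeter s = (31+79.857+92.39)/2 = 101.62.
Inradius = area/s = 1201/101.62 ≈ 11.818.

11.8183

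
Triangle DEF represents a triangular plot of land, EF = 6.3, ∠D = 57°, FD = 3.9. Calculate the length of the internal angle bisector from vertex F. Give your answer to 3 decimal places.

Law of sines: sin E = FD·sin D/EF ≈ 0.51918.
Since EF ≥ FD, only the acute value applies: ∠E ≈ 31.28°.
Then ∠F = 180° − ∠D − ∠E ≈ 91.72°.
Law of sines gives DE = EF·sin F/sin D ≈ 7.5085.
The bisector from F has length 2·EF·FD·cos(∠F/2)/(EF+FD) ≈ 3.355.

3.355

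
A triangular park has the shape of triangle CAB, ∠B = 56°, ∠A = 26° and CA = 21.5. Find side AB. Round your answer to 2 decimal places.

25.68

The third angle is ∠C = 180° − ∠A − ∠B = 98.00°.
Law of sines: AB = CA·sin C/sin B ≈ 25.681.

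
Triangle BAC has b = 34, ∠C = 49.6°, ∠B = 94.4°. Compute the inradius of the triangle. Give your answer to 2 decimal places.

6.49

The third angle is ∠A = 180° − ∠C − ∠B = 36.00°.
Law of sines: a = b·sin A/sin B ≈ 20.044.
Law of sines: c = b·sin C/sin B ≈ 25.969.
Area = ½·b·a·sin C ≈ 259.49.
Semiperimeter s = (34+20.044+25.969)/2 = 40.006.
Inradius = area/s = 259.49/40.006 ≈ 6.4862.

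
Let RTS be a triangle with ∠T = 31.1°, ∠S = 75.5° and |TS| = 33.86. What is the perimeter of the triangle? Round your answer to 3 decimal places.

perimeter ≈ 86.318

The third angle is ∠R = 180° − ∠T − ∠S = 73.40°.
Law of sines: |SR| = |TS|·sin T/sin R ≈ 18.25.
Law of sines: |RT| = |TS|·sin S/sin R ≈ 34.207.
Semiperimeter s = (33.86+18.25+34.207)/2 = 43.159.
Perimeter = 33.86 + 18.25 + 34.207 = 86.318.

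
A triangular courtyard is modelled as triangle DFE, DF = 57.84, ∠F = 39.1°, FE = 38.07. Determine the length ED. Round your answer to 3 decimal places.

37.110

By the law of cosines, ED² = DF² + FE² − 2·DF·FE·cos F = 1377.1, so ED ≈ 37.11.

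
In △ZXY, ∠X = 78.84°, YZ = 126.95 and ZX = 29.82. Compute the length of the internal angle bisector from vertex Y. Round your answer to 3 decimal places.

Law of sines: sin Y = ZX·sin X/YZ ≈ 0.23045.
Since YZ ≥ ZX, only the acute value applies: ∠Y ≈ 13.32°.
Then ∠Z = 180° − ∠X − ∠Y ≈ 87.84°.
Law of sines gives XY = YZ·sin Z/sin X ≈ 129.3.
The bisector from Y has length 2·XY·YZ·cos(∠Y/2)/(XY+YZ) ≈ 127.25.

127.251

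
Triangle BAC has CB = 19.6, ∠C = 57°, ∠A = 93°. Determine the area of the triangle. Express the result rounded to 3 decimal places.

80.656

The third angle is ∠B = 180° − ∠A − ∠C = 30.00°.
Law of sines: AC = CB·sin B/sin A ≈ 9.8134.
Law of sines: BA = CB·sin C/sin A ≈ 16.461.
Area = ½·CB·AC·sin C ≈ 80.656.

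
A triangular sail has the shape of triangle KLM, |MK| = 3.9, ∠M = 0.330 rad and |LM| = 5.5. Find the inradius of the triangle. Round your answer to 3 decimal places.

By the law of cosines, |KL|² = |LM|² + |MK|² − 2·|LM|·|MK|·cos M = 4.8748, so |KL| ≈ 2.2079.
Area = ½·|LM|·|MK|·sin M ≈ 3.4754.
Semiperimeter s = (5.5+3.9+2.2079)/2 = 5.8039.
Inradius = area/s = 3.4754/5.8039 ≈ 0.59879.

0.599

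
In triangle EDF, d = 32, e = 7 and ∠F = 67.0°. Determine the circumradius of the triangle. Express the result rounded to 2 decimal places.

16.28

By the law of cosines, f² = e² + d² − 2·e·d·cos F = 897.95, so f ≈ 29.966.
Area = ½·e·d·sin F ≈ 103.1.
Circumradius = f/(2 sin F) ≈ 16.277.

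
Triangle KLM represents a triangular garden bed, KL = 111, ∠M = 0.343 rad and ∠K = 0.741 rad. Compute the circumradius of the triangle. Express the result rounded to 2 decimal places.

The third angle is ∠L = π − ∠M − ∠K = 2.058 rad.
Law of sines: LM = KL·sin K/sin M ≈ 222.79.
Law of sines: MK = KL·sin L/sin M ≈ 291.71.
Circumradius = KL/(2 sin M) ≈ 165.02.

165.02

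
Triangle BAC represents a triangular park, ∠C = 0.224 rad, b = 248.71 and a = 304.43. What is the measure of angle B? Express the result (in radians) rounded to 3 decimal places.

∠B ≈ 0.728 rad

By the law of cosines, c² = b² + a² − 2·b·a·cos C = 6887.9, so c ≈ 82.994.
Law of cosines again: cos B = (a² + c² − b²)/(2·a·c) ≈ 0.74625, so ∠B ≈ 0.728 rad.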